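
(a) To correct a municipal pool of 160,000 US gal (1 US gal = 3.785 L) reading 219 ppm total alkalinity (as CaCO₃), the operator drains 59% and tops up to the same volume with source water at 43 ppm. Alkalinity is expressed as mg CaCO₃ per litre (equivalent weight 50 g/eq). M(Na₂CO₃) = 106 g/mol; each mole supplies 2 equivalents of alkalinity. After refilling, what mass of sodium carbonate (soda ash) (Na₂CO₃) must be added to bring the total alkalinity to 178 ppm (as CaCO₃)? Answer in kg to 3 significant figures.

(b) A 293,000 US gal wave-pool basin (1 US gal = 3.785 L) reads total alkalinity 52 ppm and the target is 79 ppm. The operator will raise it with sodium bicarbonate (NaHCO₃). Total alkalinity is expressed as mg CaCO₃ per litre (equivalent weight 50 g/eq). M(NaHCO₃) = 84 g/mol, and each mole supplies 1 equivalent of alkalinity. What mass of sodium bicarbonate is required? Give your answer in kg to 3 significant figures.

(a) 40.3 kg; (b) 50.3 kg

(a) Volume: 160,000 US gal × 3.785 L/gal = 605,600 L.
(a) After draining 59% and refilling: 219 × 0.41 + 43 × 0.59 = 115.16 ppm.
(a) Deficit to target: 178 − 115.16 = 62.84 mg/L.
(a) As CaCO₃: 62.84 mg/L × 605,600 L = 38,060 g; ÷ 50 g/eq ÷ 2 = 380.6 mol Na₂CO₃.
(a) Mass: 380.6 × 106 = 40,340 g.

(b) Volume: 293,000 US gal × 3.785 L/gal = 1,109,005 L.
(b) Alkalinity to add: (79 − 52) = 27 mg/L as CaCO₃ × 1,109,005 L = 29,940 g as CaCO₃.
(b) Equivalents: 29,940 g ÷ 50 g/eq = 598.9 eq.
(b) NaHCO₃ supplies 1 eq per mole → 598.9 mol.
(b) Mass: 598.9 mol × 84 g/mol = 50,300 g.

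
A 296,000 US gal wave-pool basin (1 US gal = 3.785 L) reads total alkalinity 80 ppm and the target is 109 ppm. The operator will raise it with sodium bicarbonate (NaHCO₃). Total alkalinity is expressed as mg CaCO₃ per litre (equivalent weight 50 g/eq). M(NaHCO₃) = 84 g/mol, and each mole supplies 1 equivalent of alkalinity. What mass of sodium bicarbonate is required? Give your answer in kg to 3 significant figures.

54.6 kg

Volume: 296,000 US gal × 3.785 L/gal = 1,120,360 L.
Alkalinity to add: (109 − 80) = 29 mg/L as CaCO₃ × 1,120,360 L = 32,490 g as CaCO₃.
Equivalents: 32,490 g ÷ 50 g/eq = 649.8 eq.
NaHCO₃ supplies 1 eq per mole → 649.8 mol.
Mass: 649.8 mol × 84 g/mol = 54,580 g.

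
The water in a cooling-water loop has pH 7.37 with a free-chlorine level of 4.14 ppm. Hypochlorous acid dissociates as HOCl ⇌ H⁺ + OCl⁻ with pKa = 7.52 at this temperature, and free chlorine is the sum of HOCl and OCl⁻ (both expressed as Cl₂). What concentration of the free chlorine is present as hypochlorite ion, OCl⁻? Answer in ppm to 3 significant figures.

1.72 ppm

[OCl⁻]/[HOCl] = 10^(pH − pKa) = 10^(7.37 − 7.52) = 10^-0.15 = 0.7079.
Fraction as HOCl = 1 / (1 + 0.7079) = 0.5855.
OCl⁻ = (1 − 0.5855) × 4.14 ppm = 1.716 ppm.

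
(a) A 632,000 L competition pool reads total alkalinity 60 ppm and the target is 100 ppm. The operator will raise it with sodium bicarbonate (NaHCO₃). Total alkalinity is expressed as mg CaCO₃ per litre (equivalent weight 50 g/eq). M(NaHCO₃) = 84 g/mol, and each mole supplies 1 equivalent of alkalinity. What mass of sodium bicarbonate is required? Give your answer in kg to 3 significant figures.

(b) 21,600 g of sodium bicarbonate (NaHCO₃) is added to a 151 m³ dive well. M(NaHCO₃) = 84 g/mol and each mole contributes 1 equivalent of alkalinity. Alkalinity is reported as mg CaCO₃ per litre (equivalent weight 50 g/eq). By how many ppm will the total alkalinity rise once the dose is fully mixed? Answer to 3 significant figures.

(a) 42.5 kg; (b) 85.1 ppm

(a) Alkalinity to add: (100 − 60) = 40 mg/L as CaCO₃ × 632,000 L = 25,280 g as CaCO₃.
(a) Equivalents: 25,280 g ÷ 50 g/eq = 505.6 eq.
(a) NaHCO₃ supplies 1 eq per mole → 505.6 mol.
(a) Mass: 505.6 mol × 84 g/mol = 42,470 g.

(b) Volume: 151 m³ = 151,000 L.
(b) Moles of NaHCO₃: 21,600 g ÷ 84 g/mol = 257.1 mol → 257.1 eq of alkalinity.
(b) As CaCO₃: 257.1 eq × 50 g/eq = 12,860 g.
(b) Rise: 12,860 g / 151,000 L × 1000 = 85.15 mg/L.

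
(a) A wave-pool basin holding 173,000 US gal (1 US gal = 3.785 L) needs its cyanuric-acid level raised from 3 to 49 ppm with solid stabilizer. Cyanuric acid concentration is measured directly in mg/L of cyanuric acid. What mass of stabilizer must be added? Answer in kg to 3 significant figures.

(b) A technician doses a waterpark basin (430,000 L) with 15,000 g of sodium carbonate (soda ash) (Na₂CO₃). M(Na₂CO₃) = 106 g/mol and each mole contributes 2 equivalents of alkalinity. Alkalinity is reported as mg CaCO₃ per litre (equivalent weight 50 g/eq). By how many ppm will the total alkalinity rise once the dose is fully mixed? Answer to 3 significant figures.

(a) 30.1 kg; (b) 32.9 ppm

(a) Volume: 173,000 US gal × 3.785 L/gal = 654,805 L.
(a) CYA to add: (49 − 3) = 46 mg/L × 654,805 L = 30,120 g cyanuric acid.

(b) Moles of Na₂CO₃: 15,000 g ÷ 106 g/mol = 141.5 mol → 283 eq of alkalinity.
(b) As CaCO₃: 283 eq × 50 g/eq = 14,150 g.
(b) Rise: 14,150 g / 430,000 L × 1000 = 32.91 mg/L.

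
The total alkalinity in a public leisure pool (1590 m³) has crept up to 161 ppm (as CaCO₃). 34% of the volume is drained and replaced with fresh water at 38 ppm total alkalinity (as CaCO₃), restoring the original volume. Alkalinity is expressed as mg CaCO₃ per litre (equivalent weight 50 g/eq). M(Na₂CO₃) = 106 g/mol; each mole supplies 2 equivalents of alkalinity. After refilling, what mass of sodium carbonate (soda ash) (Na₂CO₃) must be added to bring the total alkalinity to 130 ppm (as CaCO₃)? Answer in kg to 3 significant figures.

Volume: 1590 m³ = 1,590,000 L.
After draining 34% and refilling: 161 × 0.66 + 38 × 0.34 = 119.18 ppm.
Deficit to target: 130 − 119.18 = 10.82 mg/L.
As CaCO₃: 10.82 mg/L × 1,590,000 L = 17,200 g; ÷ 50 g/eq ÷ 2 = 172 mol Na₂CO₃.
Mass: 172 × 106 = 18,240 g.

18.2 kg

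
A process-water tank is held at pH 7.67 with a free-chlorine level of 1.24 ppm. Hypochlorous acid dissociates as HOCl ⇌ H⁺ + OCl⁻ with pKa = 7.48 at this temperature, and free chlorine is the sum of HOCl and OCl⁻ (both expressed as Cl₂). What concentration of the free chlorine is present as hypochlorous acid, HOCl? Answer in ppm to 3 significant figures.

0.487 ppm

[OCl⁻]/[HOCl] = 10^(pH − pKa) = 10^(7.67 − 7.48) = 10^0.19 = 1.549.
Fraction as HOCl = 1 / (1 + 1.549) = 0.3923.
HOCl = 0.3923 × 1.24 ppm = 0.4865 ppm.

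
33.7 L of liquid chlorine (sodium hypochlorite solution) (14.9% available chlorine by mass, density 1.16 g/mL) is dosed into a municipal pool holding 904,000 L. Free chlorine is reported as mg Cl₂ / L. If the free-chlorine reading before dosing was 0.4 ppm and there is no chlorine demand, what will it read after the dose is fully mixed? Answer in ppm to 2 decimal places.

Mass of solution: 33.7 L × 1000 mL/L × 1.16 g/mL = 39,090 g.
Available chlorine delivered: 39,090 g × 0.149 = 5825 g as Cl₂.
Concentration rise: 5825 g / 904,000 L = 6.443 mg/L = 6.44 ppm.
Final FC: 0.4 + 6.44 = 6.84 ppm.

6.84 ppm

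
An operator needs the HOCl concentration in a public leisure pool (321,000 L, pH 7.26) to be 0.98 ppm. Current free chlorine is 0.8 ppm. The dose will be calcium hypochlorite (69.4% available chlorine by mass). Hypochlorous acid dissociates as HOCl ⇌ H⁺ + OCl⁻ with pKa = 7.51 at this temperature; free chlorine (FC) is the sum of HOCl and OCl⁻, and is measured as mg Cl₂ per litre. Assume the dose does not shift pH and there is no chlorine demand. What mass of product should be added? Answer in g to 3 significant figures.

[OCl⁻]/[HOCl] = 10^(pH − pKa) = 10^(7.26 − 7.51) = 0.5623; fraction as HOCl = 1/(1 + 0.5623) = 0.6401.
Free chlorine required for 0.98 ppm HOCl: 0.98 / 0.6401 = 1.531 ppm.
FC to add: 1.531 − 0.8 = 0.7311 mg/L as Cl₂.
Cl₂ equivalent: 0.7311 mg/L × 321,000 L = 234.7 g.
Product at 69.4% available Cl: 234.7 / 0.694 = 338.2 g.

338 g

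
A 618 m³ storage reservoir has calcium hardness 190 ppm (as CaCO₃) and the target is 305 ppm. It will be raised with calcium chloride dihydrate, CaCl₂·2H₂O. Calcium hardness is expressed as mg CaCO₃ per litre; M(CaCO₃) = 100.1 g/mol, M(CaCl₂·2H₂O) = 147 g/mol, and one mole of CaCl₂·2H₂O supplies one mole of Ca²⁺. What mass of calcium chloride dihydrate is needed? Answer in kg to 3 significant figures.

104 kg

Volume: 618 m³ = 618,000 L.
Hardness to add: (305 − 190) = 115 mg/L as CaCO₃ × 618,000 L = 71,070 g as CaCO₃.
Moles of Ca²⁺ (1 mol Ca²⁺ ≡ 1 mol CaCO₃): 71,070 / 100.1 g/mol = 710 mol.
Mass of CaCl₂·2H₂O: 710 × 147 = 104,400 g.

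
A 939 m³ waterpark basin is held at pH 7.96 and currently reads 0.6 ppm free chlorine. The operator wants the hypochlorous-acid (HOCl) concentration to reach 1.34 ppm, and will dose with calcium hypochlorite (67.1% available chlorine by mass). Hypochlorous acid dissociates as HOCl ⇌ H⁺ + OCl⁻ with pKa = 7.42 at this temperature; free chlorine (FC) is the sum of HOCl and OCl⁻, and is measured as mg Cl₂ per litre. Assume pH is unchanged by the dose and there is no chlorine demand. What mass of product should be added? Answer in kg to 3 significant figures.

Volume: 939 m³ = 939,000 L.
[OCl⁻]/[HOCl] = 10^(pH − pKa) = 10^(7.96 − 7.42) = 3.467; fraction as HOCl = 1/(1 + 3.467) = 0.2238.
Free chlorine required for 1.34 ppm HOCl: 1.34 / 0.2238 = 5.986 ppm.
FC to add: 5.986 − 0.6 = 5.386 mg/L as Cl₂.
Cl₂ equivalent: 5.386 mg/L × 939,000 L = 5058 g.
Product at 67.1% available Cl: 5058 / 0.671 = 7538 g.

7.54 kg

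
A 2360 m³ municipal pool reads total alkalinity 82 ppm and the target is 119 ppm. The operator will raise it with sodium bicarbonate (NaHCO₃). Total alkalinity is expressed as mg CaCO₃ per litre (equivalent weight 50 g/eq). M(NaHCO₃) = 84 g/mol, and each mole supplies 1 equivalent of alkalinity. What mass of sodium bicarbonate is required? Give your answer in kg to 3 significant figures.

Volume: 2360 m³ = 2,360,000 L.
Alkalinity to add: (119 − 82) = 37 mg/L as CaCO₃ × 2,360,000 L = 87,320 g as CaCO₃.
Equivalents: 87,320 g ÷ 50 g/eq = 1746 eq.
NaHCO₃ supplies 1 eq per mole → 1746 mol.
Mass: 1746 mol × 84 g/mol = 146,700 g.

147 kg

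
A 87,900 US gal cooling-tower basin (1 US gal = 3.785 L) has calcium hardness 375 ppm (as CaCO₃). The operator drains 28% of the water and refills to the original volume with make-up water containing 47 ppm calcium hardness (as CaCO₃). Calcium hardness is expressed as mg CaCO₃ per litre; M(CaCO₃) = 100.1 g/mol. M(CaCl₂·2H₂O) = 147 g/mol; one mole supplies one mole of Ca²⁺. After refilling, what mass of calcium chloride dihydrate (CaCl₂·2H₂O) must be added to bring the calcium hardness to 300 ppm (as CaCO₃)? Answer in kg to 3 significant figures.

8.23 kg

Volume: 87,900 US gal × 3.785 L/gal = 332,702 L.
After draining 28% and refilling: 375 × 0.72 + 47 × 0.28 = 283.16 ppm.
Deficit to target: 300 − 283.16 = 16.84 mg/L.
As CaCO₃: 16.84 mg/L × 332,702 L = 5603 g; ÷ 100.1 = 55.97 mol Ca²⁺.
Mass: 55.97 × 147 = 8228 g.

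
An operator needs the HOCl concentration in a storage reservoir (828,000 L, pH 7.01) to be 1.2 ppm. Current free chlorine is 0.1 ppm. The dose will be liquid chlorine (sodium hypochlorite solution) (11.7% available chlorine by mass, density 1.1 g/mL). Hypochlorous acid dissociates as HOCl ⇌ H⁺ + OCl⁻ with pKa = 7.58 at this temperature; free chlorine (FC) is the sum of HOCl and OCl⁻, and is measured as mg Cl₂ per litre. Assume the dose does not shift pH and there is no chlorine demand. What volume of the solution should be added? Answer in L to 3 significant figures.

[OCl⁻]/[HOCl] = 10^(pH − pKa) = 10^(7.01 − 7.58) = 0.2692; fraction as HOCl = 1/(1 + 0.2692) = 0.7879.
Free chlorine required for 1.2 ppm HOCl: 1.2 / 0.7879 = 1.523 ppm.
FC to add: 1.523 − 0.1 = 1.423 mg/L as Cl₂.
Cl₂ equivalent: 1.423 mg/L × 828,000 L = 1178 g.
Product at 11.7% available Cl: 1178 / 0.117 = 10,070 g.
Volume: 10,070 g ÷ 1.1 g/mL = 9155 mL.

9.15 L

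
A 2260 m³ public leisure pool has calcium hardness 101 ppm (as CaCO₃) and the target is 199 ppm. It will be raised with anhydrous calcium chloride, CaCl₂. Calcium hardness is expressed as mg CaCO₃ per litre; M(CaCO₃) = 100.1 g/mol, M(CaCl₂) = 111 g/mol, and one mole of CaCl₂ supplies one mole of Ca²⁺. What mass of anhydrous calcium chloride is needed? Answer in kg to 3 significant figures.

Volume: 2260 m³ = 2,260,000 L.
Hardness to add: (199 − 101) = 98 mg/L as CaCO₃ × 2,260,000 L = 221,500 g as CaCO₃.
Moles of Ca²⁺ (1 mol Ca²⁺ ≡ 1 mol CaCO₃): 221,500 / 100.1 g/mol = 2213 mol.
Mass of CaCl₂: 2213 × 111 = 245,600 g.

246 kg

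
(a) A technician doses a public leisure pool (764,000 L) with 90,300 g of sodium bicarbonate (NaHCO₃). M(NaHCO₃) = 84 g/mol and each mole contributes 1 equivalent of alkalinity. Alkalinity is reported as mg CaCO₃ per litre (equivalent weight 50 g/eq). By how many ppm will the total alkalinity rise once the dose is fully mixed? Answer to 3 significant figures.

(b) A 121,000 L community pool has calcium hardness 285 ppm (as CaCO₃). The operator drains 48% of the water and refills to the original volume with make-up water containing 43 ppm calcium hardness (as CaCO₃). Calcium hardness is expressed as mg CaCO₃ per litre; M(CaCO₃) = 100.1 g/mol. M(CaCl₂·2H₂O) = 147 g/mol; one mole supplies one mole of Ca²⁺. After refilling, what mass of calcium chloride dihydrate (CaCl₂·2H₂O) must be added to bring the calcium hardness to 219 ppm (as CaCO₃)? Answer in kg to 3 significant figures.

(a) 70.4 ppm; (b) 8.91 kg

(a) Moles of NaHCO₃: 90,300 g ÷ 84 g/mol = 1075 mol → 1075 eq of alkalinity.
(a) As CaCO₃: 1075 eq × 50 g/eq = 53,750 g.
(a) Rise: 53,750 g / 764,000 L × 1000 = 70.35 mg/L.

(b) After draining 48% and refilling: 285 × 0.52 + 43 × 0.48 = 168.84 ppm.
(b) Deficit to target: 219 − 168.84 = 50.16 mg/L.
(b) As CaCO₃: 50.16 mg/L × 121,000 L = 6069 g; ÷ 100.1 = 60.63 mol Ca²⁺.
(b) Mass: 60.63 × 147 = 8913 g.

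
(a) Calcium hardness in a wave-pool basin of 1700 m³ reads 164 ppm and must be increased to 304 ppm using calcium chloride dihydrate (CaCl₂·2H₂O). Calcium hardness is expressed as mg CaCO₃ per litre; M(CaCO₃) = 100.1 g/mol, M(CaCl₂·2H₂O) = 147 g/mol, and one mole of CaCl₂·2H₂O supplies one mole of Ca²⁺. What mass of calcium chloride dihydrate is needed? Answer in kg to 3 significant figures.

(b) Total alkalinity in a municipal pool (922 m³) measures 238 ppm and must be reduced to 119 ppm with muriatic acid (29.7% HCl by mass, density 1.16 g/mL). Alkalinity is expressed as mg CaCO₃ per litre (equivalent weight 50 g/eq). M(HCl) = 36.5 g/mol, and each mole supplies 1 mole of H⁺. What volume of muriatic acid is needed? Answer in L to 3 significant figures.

(a) Volume: 1700 m³ = 1,700,000 L.
(a) Hardness to add: (304 − 164) = 140 mg/L as CaCO₃ × 1,700,000 L = 238,000 g as CaCO₃.
(a) Moles of Ca²⁺ (1 mol Ca²⁺ ≡ 1 mol CaCO₃): 238,000 / 100.1 g/mol = 2378 mol.
(a) Mass of CaCl₂·2H₂O: 2378 × 147 = 349,500 g.

(b) Volume: 922 m³ = 922,000 L.
(b) Alkalinity to neutralize: (238 − 119) = 119 mg/L as CaCO₃ × 922,000 L = 109,700 g as CaCO₃.
(b) Equivalents of H⁺ required: 109,700 ÷ 50 g/eq = 2194 eq = 2194 mol HCl.
(b) Mass of HCl: 2194 × 36.5 = 80,090 g.
(b) Mass of 29.7% solution: 80,090 / 0.297 = 269,700 g.
(b) Volume: 269,700 g ÷ 1.16 g/mL = 232,500 mL.

(a) 350 kg; (b) 232 L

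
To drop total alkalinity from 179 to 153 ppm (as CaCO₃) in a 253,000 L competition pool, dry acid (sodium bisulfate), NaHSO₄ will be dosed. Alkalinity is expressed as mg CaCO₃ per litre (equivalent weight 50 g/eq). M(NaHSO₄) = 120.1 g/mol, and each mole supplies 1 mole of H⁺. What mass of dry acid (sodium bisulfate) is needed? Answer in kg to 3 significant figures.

15.8 kg

Alkalinity to neutralize: (179 − 153) = 26 mg/L as CaCO₃ × 253,000 L = 6578 g as CaCO₃.
Equivalents of H⁺ required: 6578 ÷ 50 g/eq = 131.6 eq = 131.6 mol NaHSO₄.
Mass of NaHSO₄: 131.6 × 120.1 = 15,800 g.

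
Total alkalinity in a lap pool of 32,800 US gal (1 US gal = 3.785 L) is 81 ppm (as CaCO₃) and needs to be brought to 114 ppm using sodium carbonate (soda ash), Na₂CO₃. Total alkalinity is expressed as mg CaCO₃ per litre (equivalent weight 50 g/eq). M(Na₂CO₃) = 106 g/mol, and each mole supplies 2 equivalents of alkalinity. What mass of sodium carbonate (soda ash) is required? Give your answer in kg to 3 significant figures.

4.34 kg

Volume: 32,800 US gal × 3.785 L/gal = 124,148 L.
Alkalinity to add: (114 − 81) = 33 mg/L as CaCO₃ × 124,148 L = 4097 g as CaCO₃.
Equivalents: 4097 g ÷ 50 g/eq = 81.94 eq.
Each mole of Na₂CO₃ supplies 2 eq, so 81.94 / 2 = 40.97 mol.
Mass: 40.97 mol × 106 g/mol = 4343 g.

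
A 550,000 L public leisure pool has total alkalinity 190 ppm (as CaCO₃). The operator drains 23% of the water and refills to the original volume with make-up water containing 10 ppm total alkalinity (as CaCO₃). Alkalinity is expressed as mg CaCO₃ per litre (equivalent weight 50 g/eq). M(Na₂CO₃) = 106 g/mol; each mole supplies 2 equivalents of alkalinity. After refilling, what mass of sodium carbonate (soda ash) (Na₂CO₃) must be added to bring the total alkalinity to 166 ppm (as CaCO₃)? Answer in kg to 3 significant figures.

After draining 23% and refilling: 190 × 0.77 + 10 × 0.23 = 148.6 ppm.
Deficit to target: 166 − 148.6 = 17.4 mg/L.
As CaCO₃: 17.4 mg/L × 550,000 L = 9570 g; ÷ 50 g/eq ÷ 2 = 95.7 mol Na₂CO₃.
Mass: 95.7 × 106 = 10,140 g.

10.1 kg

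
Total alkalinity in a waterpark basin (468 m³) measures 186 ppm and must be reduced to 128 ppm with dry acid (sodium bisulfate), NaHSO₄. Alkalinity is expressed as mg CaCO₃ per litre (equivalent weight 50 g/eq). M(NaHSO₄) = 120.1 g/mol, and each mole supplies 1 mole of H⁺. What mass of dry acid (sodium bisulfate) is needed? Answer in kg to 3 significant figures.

65.2 kg

Volume: 468 m³ = 468,000 L.
Alkalinity to neutralize: (186 − 128) = 58 mg/L as CaCO₃ × 468,000 L = 27,140 g as CaCO₃.
Equivalents of H⁺ required: 27,140 ÷ 50 g/eq = 542.9 eq = 542.9 mol NaHSO₄.
Mass of NaHSO₄: 542.9 × 120.1 = 65,200 g.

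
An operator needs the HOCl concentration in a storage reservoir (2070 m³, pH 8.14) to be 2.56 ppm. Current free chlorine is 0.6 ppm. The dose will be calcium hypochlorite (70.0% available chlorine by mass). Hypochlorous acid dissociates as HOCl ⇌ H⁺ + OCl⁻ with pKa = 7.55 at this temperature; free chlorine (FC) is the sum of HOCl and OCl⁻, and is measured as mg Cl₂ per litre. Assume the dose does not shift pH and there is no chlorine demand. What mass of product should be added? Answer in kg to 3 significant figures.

Volume: 2070 m³ = 2,070,000 L.
[OCl⁻]/[HOCl] = 10^(pH − pKa) = 10^(8.14 − 7.55) = 3.89; fraction as HOCl = 1/(1 + 3.89) = 0.2045.
Free chlorine required for 2.56 ppm HOCl: 2.56 / 0.2045 = 12.52 ppm.
FC to add: 12.52 − 0.6 = 11.92 mg/L as Cl₂.
Cl₂ equivalent: 11.92 mg/L × 2,070,000 L = 24,670 g.
Product at 70.0% available Cl: 24,670 / 0.7 = 35,250 g.

35.2 kg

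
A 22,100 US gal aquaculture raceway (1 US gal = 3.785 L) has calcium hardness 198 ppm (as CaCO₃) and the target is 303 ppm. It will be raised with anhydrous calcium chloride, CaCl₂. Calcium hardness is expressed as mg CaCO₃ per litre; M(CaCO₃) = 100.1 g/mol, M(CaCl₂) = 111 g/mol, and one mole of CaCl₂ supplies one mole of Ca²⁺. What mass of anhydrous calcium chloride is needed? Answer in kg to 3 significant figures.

Volume: 22,100 US gal × 3.785 L/gal = 83,648 L.
Hardness to add: (303 − 198) = 105 mg/L as CaCO₃ × 83,648 L = 8783 g as CaCO₃.
Moles of Ca²⁺ (1 mol Ca²⁺ ≡ 1 mol CaCO₃): 8783 / 100.1 g/mol = 87.74 mol.
Mass of CaCl₂: 87.74 × 111 = 9739 g.

9.74 kg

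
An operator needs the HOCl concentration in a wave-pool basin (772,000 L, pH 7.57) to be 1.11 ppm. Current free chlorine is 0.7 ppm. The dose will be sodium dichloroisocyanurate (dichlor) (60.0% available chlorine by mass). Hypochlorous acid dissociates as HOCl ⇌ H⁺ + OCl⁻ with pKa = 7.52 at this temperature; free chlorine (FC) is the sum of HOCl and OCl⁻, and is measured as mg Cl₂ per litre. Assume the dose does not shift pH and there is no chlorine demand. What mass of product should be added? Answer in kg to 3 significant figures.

[OCl⁻]/[HOCl] = 10^(pH − pKa) = 10^(7.57 − 7.52) = 1.122; fraction as HOCl = 1/(1 + 1.122) = 0.4712.
Free chlorine required for 1.11 ppm HOCl: 1.11 / 0.4712 = 2.355 ppm.
FC to add: 2.355 − 0.7 = 1.655 mg/L as Cl₂.
Cl₂ equivalent: 1.655 mg/L × 772,000 L = 1278 g.
Product at 60.0% available Cl: 1278 / 0.6 = 2130 g.

2.13 kg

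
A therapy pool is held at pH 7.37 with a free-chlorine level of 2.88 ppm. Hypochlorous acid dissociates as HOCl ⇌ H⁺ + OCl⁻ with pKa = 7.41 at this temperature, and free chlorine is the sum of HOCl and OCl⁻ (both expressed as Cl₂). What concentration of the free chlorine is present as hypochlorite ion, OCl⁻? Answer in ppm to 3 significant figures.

1.37 ppm

[OCl⁻]/[HOCl] = 10^(pH − pKa) = 10^(7.37 − 7.41) = 10^-0.04 = 0.912.
Fraction as HOCl = 1 / (1 + 0.912) = 0.523.
OCl⁻ = (1 − 0.523) × 2.88 ppm = 1.374 ppm.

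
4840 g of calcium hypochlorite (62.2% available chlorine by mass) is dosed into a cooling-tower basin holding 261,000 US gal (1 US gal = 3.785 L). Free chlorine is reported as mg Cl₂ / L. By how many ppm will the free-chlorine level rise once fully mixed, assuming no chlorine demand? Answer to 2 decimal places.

3.05 ppm

Volume: 261,000 US gal × 3.785 L/gal = 987,885 L.
Available chlorine delivered: 4840 g × 0.622 = 3010 g as Cl₂.
Concentration rise: 3010 g / 987,885 L = 3.047 mg/L = 3.05 ppm.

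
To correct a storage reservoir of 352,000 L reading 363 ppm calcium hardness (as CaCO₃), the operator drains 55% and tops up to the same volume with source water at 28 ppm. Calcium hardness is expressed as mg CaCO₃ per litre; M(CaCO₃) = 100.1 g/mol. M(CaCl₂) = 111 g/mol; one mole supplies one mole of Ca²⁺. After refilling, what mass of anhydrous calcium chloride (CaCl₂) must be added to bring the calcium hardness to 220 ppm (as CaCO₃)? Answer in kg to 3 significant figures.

After draining 55% and refilling: 363 × 0.45 + 28 × 0.55 = 178.75 ppm.
Deficit to target: 220 − 178.75 = 41.25 mg/L.
As CaCO₃: 41.25 mg/L × 352,000 L = 14,520 g; ÷ 100.1 = 145.1 mol Ca²⁺.
Mass: 145.1 × 111 = 16,100 g.

16.1 kg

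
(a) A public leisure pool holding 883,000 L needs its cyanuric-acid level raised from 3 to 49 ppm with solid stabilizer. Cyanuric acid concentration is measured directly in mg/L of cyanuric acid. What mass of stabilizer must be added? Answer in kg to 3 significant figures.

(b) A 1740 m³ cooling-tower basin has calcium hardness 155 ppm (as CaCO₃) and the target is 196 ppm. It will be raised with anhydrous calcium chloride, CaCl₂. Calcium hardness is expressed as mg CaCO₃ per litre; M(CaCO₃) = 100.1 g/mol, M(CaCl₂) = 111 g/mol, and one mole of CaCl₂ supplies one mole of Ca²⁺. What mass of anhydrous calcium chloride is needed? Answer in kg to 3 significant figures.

(a) CYA to add: (49 − 3) = 46 mg/L × 883,000 L = 40,620 g cyanuric acid.

(b) Volume: 1740 m³ = 1,740,000 L.
(b) Hardness to add: (196 − 155) = 41 mg/L as CaCO₃ × 1,740,000 L = 71,340 g as CaCO₃.
(b) Moles of Ca²⁺ (1 mol Ca²⁺ ≡ 1 mol CaCO₃): 71,340 / 100.1 g/mol = 712.7 mol.
(b) Mass of CaCl₂: 712.7 × 111 = 79,110 g.

(a) 40.6 kg; (b) 79.1 kg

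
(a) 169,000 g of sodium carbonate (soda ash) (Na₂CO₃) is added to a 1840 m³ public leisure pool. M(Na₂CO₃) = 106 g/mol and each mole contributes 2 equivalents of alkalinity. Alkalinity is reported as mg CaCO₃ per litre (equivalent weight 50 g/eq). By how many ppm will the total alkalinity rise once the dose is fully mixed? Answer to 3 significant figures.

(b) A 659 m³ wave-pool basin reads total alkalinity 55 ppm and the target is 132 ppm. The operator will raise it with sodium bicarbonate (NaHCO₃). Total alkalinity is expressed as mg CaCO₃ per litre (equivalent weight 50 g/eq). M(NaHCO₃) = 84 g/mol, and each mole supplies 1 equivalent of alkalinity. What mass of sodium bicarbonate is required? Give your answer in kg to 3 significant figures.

(a) Volume: 1840 m³ = 1,840,000 L.
(a) Moles of Na₂CO₃: 169,000 g ÷ 106 g/mol = 1594 mol → 3189 eq of alkalinity.
(a) As CaCO₃: 3189 eq × 50 g/eq = 159,400 g.
(a) Rise: 159,400 g / 1,840,000 L × 1000 = 86.65 mg/L.

(b) Volume: 659 m³ = 659,000 L.
(b) Alkalinity to add: (132 − 55) = 77 mg/L as CaCO₃ × 659,000 L = 50,740 g as CaCO₃.
(b) Equivalents: 50,740 g ÷ 50 g/eq = 1015 eq.
(b) NaHCO₃ supplies 1 eq per mole → 1015 mol.
(b) Mass: 1015 mol × 84 g/mol = 85,250 g.

(a) 86.6 ppm; (b) 85.2 kg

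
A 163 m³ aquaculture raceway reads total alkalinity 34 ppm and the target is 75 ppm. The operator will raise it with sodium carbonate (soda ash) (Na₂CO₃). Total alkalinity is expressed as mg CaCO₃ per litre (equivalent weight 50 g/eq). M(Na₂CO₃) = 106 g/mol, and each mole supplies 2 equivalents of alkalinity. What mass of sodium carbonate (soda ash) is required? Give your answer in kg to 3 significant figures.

Volume: 163 m³ = 163,000 L.
Alkalinity to add: (75 − 34) = 41 mg/L as CaCO₃ × 163,000 L = 6683 g as CaCO₃.
Equivalents: 6683 g ÷ 50 g/eq = 133.7 eq.
Each mole of Na₂CO₃ supplies 2 eq, so 133.7 / 2 = 66.83 mol.
Mass: 66.83 mol × 106 g/mol = 7084 g.

7.08 kg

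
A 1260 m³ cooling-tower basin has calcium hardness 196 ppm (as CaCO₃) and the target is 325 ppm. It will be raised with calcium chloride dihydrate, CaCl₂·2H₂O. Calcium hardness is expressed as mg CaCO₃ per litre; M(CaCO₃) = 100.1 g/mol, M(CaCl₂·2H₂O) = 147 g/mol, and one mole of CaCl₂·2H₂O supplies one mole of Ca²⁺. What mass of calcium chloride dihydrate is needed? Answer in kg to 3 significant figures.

239 kg

Volume: 1260 m³ = 1,260,000 L.
Hardness to add: (325 − 196) = 129 mg/L as CaCO₃ × 1,260,000 L = 162,500 g as CaCO₃.
Moles of Ca²⁺ (1 mol Ca²⁺ ≡ 1 mol CaCO₃): 162,500 / 100.1 g/mol = 1624 mol.
Mass of CaCl₂·2H₂O: 1624 × 147 = 238,700 g.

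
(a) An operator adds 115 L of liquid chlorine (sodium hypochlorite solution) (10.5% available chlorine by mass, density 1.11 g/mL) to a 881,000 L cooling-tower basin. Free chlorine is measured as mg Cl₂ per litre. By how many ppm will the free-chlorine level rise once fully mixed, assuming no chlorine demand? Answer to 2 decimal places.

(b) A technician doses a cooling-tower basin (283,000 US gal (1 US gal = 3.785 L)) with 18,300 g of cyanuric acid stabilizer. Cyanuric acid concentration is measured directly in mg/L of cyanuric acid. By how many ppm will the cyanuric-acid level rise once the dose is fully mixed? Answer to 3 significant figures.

(a) Mass of solution: 115 L × 1000 mL/L × 1.11 g/mL = 127,700 g.
(a) Available chlorine delivered: 127,700 g × 0.105 = 13,400 g as Cl₂.
(a) Concentration rise: 13,400 g / 881,000 L = 15.21 mg/L = 15.21 ppm.

(b) Volume: 283,000 US gal × 3.785 L/gal = 1,071,155 L.
(b) Rise: 18,300 g / 1,071,155 L × 1000 = 17.08 mg/L.

(a) 15.21 ppm; (b) 17.1 ppm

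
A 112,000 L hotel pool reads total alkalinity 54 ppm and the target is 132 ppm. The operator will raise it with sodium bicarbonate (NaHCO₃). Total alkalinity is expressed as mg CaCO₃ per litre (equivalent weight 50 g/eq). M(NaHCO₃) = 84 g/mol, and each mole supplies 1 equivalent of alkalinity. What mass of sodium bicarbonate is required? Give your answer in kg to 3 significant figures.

Alkalinity to add: (132 − 54) = 78 mg/L as CaCO₃ × 112,000 L = 8736 g as CaCO₃.
Equivalents: 8736 g ÷ 50 g/eq = 174.7 eq.
NaHCO₃ supplies 1 eq per mole → 174.7 mol.
Mass: 174.7 mol × 84 g/mol = 14,680 g.

14.7 kg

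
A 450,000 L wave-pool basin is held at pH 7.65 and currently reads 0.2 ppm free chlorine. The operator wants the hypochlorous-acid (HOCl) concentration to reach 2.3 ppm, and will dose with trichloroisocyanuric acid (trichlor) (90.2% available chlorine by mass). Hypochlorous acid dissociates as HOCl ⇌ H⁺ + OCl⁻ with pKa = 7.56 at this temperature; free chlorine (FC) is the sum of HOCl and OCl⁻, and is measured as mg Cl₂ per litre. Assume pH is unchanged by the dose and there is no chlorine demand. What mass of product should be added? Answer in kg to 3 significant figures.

[OCl⁻]/[HOCl] = 10^(pH − pKa) = 10^(7.65 − 7.56) = 1.23; fraction as HOCl = 1/(1 + 1.23) = 0.4484.
Free chlorine required for 2.3 ppm HOCl: 2.3 / 0.4484 = 5.13 ppm.
FC to add: 5.13 − 0.2 = 4.93 mg/L as Cl₂.
Cl₂ equivalent: 4.93 mg/L × 450,000 L = 2218 g.
Product at 90.2% available Cl: 2218 / 0.902 = 2459 g.

2.46 kg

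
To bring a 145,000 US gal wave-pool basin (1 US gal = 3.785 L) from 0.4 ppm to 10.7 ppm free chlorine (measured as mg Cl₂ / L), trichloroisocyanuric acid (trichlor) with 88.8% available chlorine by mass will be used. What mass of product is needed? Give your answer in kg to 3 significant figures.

6.37 kg

Volume: 145,000 US gal × 3.785 L/gal = 548,825 L.
Chlorine deficit: 10.7 − 0.4 = 10.3 ppm = 10.3 mg/L as Cl₂.
Cl₂ equivalent needed: 10.3 mg/L × 548,825 L = 5,653,000 mg = 5653 g.
Product at 88.8% available chlorine: 5653 / 0.888 = 6366 g.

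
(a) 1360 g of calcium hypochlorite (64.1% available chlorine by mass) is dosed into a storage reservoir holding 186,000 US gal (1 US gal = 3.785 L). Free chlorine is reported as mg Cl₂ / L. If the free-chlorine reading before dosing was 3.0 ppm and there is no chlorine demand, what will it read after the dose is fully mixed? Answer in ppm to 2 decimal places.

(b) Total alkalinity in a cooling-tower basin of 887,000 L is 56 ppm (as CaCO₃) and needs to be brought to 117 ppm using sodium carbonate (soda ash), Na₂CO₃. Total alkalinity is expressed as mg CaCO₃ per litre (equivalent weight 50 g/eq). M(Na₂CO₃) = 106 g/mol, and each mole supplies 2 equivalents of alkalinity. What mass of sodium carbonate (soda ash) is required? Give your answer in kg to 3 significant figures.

(a) Volume: 186,000 US gal × 3.785 L/gal = 704,010 L.
(a) Available chlorine delivered: 1360 g × 0.641 = 871.8 g as Cl₂.
(a) Concentration rise: 871.8 g / 704,010 L = 1.238 mg/L = 1.24 ppm.
(a) Final FC: 3.0 + 1.24 = 4.24 ppm.

(b) Alkalinity to add: (117 − 56) = 61 mg/L as CaCO₃ × 887,000 L = 54,110 g as CaCO₃.
(b) Equivalents: 54,110 g ÷ 50 g/eq = 1082 eq.
(b) Each mole of Na₂CO₃ supplies 2 eq, so 1082 / 2 = 541.1 mol.
(b) Mass: 541.1 mol × 106 g/mol = 57,350 g.

(a) 4.24 ppm; (b) 57.4 kg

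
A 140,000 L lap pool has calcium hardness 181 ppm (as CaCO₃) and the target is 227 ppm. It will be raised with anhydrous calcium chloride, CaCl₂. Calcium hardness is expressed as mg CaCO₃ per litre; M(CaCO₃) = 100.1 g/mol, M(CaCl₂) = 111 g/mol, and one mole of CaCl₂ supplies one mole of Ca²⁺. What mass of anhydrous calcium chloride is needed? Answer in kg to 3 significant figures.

7.14 kg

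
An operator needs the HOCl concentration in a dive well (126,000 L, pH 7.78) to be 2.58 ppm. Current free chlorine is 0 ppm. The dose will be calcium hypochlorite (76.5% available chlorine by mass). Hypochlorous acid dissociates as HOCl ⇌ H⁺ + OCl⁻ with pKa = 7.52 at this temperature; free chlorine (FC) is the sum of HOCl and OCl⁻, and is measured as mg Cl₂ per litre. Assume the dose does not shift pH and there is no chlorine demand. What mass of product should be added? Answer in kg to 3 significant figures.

1.20 kg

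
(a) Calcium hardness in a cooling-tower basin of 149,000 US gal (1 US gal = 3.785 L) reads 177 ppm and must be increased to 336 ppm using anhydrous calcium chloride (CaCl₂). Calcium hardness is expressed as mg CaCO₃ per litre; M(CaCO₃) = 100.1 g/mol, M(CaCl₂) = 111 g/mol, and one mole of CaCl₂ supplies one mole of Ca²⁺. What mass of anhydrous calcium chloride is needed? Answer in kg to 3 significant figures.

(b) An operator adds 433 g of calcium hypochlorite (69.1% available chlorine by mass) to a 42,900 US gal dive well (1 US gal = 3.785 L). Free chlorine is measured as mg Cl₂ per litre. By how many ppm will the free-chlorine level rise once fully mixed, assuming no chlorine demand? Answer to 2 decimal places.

(a) Volume: 149,000 US gal × 3.785 L/gal = 563,965 L.
(a) Hardness to add: (336 − 177) = 159 mg/L as CaCO₃ × 563,965 L = 89,670 g as CaCO₃.
(a) Moles of Ca²⁺ (1 mol Ca²⁺ ≡ 1 mol CaCO₃): 89,670 / 100.1 g/mol = 895.8 mol.
(a) Mass of CaCl₂: 895.8 × 111 = 99,430 g.

(b) Volume: 42,900 US gal × 3.785 L/gal = 162,376 L.
(b) Available chlorine delivered: 433 g × 0.691 = 299.2 g as Cl₂.
(b) Concentration rise: 299.2 g / 162,376 L = 1.843 mg/L = 1.84 ppm.

(a) 99.4 kg; (b) 1.84 ppm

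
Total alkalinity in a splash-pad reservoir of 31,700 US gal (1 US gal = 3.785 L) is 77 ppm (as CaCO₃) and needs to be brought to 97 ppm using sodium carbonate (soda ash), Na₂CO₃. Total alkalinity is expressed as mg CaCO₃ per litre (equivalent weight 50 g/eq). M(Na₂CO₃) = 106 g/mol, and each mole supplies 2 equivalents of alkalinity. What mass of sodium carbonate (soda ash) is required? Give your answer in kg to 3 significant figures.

2.54 kg

Volume: 31,700 US gal × 3.785 L/gal = 119,984 L.
Alkalinity to add: (97 − 77) = 20 mg/L as CaCO₃ × 119,984 L = 2400 g as CaCO₃.
Equivalents: 2400 g ÷ 50 g/eq = 47.99 eq.
Each mole of Na₂CO₃ supplies 2 eq, so 47.99 / 2 = 24 mol.
Mass: 24 mol × 106 g/mol = 2544 g.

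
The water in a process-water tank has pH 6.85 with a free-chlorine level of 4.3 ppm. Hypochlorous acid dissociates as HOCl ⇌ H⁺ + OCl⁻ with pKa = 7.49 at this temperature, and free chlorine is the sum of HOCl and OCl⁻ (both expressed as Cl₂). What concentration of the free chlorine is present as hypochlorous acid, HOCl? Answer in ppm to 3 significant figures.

3.50 ppm

[OCl⁻]/[HOCl] = 10^(pH − pKa) = 10^(6.85 − 7.49) = 10^-0.64 = 0.2291.
Fraction as HOCl = 1 / (1 + 0.2291) = 0.8136.
HOCl = 0.8136 × 4.3 ppm = 3.499 ppm.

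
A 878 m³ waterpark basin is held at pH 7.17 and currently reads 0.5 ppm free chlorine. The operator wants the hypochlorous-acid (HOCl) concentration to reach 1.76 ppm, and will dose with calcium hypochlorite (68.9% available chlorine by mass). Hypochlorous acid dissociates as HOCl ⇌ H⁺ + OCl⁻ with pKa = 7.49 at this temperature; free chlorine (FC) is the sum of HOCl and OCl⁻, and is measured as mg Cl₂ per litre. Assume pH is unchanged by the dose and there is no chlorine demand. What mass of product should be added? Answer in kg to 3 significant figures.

2.68 kg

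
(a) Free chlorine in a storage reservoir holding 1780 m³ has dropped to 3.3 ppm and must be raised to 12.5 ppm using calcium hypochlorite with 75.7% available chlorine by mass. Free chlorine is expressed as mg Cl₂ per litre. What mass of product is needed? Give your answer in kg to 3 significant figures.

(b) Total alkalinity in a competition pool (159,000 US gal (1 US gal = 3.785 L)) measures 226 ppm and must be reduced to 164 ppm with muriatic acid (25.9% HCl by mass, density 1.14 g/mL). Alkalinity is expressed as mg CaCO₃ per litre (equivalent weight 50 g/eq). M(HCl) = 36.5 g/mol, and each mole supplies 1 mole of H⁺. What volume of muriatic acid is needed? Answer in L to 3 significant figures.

(a) 21.6 kg; (b) 92.3 L

(a) Volume: 1780 m³ = 1,780,000 L.
(a) Chlorine deficit: 12.5 − 3.3 = 9.2 ppm = 9.2 mg/L as Cl₂.
(a) Cl₂ equivalent needed: 9.2 mg/L × 1,780,000 L = 16,380,000 mg = 16,380 g.
(a) Product at 75.7% available chlorine: 16,380 / 0.757 = 21,630 g.

(b) Volume: 159,000 US gal × 3.785 L/gal = 601,815 L.
(b) Alkalinity to neutralize: (226 − 164) = 62 mg/L as CaCO₃ × 601,815 L = 37,310 g as CaCO₃.
(b) Equivalents of H⁺ required: 37,310 ÷ 50 g/eq = 746.3 eq = 746.3 mol HCl.
(b) Mass of HCl: 746.3 × 36.5 = 27,240 g.
(b) Mass of 25.9% solution: 27,240 / 0.259 = 105,200 g.
(b) Volume: 105,200 g ÷ 1.14 g/mL = 92,250 mL.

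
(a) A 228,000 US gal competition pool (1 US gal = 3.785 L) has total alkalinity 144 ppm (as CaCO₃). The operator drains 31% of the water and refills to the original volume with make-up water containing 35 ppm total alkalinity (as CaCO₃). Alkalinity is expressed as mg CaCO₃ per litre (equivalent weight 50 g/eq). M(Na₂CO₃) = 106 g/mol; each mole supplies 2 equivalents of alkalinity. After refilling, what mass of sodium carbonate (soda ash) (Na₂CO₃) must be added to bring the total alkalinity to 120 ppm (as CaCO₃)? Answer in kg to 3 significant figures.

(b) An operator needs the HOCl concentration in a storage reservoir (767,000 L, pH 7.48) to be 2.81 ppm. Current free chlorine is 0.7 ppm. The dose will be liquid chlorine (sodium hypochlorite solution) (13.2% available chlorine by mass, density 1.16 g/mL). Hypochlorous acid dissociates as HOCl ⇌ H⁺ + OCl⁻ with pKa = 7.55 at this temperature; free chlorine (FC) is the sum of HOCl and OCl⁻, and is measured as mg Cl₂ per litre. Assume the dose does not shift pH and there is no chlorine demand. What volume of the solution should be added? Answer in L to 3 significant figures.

(a) Volume: 228,000 US gal × 3.785 L/gal = 862,980 L.
(a) After draining 31% and refilling: 144 × 0.69 + 35 × 0.31 = 110.21 ppm.
(a) Deficit to target: 120 − 110.21 = 9.79 mg/L.
(a) As CaCO₃: 9.79 mg/L × 862,980 L = 8449 g; ÷ 50 g/eq ÷ 2 = 84.49 mol Na₂CO₃.
(a) Mass: 84.49 × 106 = 8955 g.

(b) [OCl⁻]/[HOCl] = 10^(pH − pKa) = 10^(7.48 − 7.55) = 0.8511; fraction as HOCl = 1/(1 + 0.8511) = 0.5402.
(b) Free chlorine required for 2.81 ppm HOCl: 2.81 / 0.5402 = 5.202 ppm.
(b) FC to add: 5.202 − 0.7 = 4.502 mg/L as Cl₂.
(b) Cl₂ equivalent: 4.502 mg/L × 767,000 L = 3453 g.
(b) Product at 13.2% available Cl: 3453 / 0.132 = 26,160 g.
(b) Volume: 26,160 g ÷ 1.16 g/mL = 22,550 mL.

(a) 8.96 kg; (b) 22.5 L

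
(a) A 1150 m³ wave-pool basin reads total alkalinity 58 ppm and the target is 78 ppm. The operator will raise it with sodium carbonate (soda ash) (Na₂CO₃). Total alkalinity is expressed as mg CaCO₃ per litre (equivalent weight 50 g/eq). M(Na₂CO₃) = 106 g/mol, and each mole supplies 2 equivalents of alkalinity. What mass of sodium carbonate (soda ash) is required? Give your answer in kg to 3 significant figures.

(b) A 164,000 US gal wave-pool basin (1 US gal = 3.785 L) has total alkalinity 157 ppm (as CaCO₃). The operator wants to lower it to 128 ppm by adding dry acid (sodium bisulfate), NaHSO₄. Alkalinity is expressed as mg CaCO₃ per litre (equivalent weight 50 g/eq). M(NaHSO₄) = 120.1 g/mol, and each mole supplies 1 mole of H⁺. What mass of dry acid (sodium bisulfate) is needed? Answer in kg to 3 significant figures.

(a) Volume: 1150 m³ = 1,150,000 L.
(a) Alkalinity to add: (78 − 58) = 20 mg/L as CaCO₃ × 1,150,000 L = 23,000 g as CaCO₃.
(a) Equivalents: 23,000 g ÷ 50 g/eq = 460 eq.
(a) Each mole of Na₂CO₃ supplies 2 eq, so 460 / 2 = 230 mol.
(a) Mass: 230 mol × 106 g/mol = 24,380 g.

(b) Volume: 164,000 US gal × 3.785 L/gal = 620,740 L.
(b) Alkalinity to neutralize: (157 − 128) = 29 mg/L as CaCO₃ × 620,740 L = 18,000 g as CaCO₃.
(b) Equivalents of H⁺ required: 18,000 ÷ 50 g/eq = 360 eq = 360 mol NaHSO₄.
(b) Mass of NaHSO₄: 360 × 120.1 = 43,240 g.

(a) 24.4 kg; (b) 43.2 kg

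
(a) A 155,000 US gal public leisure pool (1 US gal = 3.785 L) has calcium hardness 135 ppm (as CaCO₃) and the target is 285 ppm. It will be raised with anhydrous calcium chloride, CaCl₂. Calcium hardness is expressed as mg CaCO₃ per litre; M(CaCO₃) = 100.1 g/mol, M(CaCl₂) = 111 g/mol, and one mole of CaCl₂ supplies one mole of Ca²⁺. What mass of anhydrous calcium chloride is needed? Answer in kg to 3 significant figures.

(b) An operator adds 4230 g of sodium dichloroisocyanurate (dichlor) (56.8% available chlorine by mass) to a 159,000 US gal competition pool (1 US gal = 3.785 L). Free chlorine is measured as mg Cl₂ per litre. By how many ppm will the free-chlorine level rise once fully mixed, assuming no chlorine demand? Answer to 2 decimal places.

(a) 97.6 kg; (b) 3.99 ppm

(a) Volume: 155,000 US gal × 3.785 L/gal = 586,675 L.
(a) Hardness to add: (285 − 135) = 150 mg/L as CaCO₃ × 586,675 L = 88,000 g as CaCO₃.
(a) Moles of Ca²⁺ (1 mol Ca²⁺ ≡ 1 mol CaCO₃): 88,000 / 100.1 g/mol = 879.1 mol.
(a) Mass of CaCl₂: 879.1 × 111 = 97,580 g.

(b) Volume: 159,000 US gal × 3.785 L/gal = 601,815 L.
(b) Available chlorine delivered: 4230 g × 0.568 = 2403 g as Cl₂.
(b) Concentration rise: 2403 g / 601,815 L = 3.992 mg/L = 3.99 ppm.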